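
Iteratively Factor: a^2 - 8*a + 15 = (a - 5)*(a - 3)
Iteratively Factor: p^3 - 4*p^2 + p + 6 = (p + 1)*(p^2 - 5*p + 6) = (p - 2)*(p + 1)*(p - 3)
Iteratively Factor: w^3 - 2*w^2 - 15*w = (w + 3)*(w^2 - 5*w) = w*(w + 3)*(w - 5)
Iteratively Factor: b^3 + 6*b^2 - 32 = (b + 4)*(b^2 + 2*b - 8) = (b + 4)^2*(b - 2)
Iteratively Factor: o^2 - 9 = (o + 3)*(o - 3)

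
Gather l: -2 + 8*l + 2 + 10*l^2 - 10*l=10*l^2 - 2*l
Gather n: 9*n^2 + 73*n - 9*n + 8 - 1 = 9*n^2 + 64*n + 7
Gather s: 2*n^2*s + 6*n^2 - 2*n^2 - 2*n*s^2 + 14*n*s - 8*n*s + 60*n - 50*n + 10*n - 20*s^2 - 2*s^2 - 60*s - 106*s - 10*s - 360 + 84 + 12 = 4*n^2 + 20*n + s^2*(-2*n - 22) + s*(2*n^2 + 6*n - 176) - 264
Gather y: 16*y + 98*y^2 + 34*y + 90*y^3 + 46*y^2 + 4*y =90*y^3 + 144*y^2 + 54*y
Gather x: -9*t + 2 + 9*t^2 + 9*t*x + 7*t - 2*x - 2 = 9*t^2 - 2*t + x*(9*t - 2)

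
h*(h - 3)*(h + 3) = h^3 - 9*h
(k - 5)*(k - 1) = k^2 - 6*k + 5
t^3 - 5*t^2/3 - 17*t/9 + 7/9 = (t - 7/3)*(t - 1/3)*(t + 1)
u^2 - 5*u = u*(u - 5)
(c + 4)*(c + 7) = c^2 + 11*c + 28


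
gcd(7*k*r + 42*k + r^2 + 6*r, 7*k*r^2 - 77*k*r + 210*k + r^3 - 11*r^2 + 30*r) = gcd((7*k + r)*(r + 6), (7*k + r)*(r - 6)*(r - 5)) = 7*k + r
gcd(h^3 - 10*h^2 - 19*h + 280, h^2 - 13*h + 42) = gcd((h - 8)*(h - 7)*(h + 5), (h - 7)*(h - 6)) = h - 7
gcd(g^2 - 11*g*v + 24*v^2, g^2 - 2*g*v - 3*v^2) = -g + 3*v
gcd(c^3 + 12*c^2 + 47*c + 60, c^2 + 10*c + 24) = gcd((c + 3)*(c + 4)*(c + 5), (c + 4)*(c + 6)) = c + 4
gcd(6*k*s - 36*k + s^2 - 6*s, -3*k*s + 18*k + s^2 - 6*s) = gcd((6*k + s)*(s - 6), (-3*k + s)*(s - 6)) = s - 6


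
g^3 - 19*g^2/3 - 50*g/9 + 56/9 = (g - 7)*(g - 2/3)*(g + 4/3)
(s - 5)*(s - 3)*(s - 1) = s^3 - 9*s^2 + 23*s - 15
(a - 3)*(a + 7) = a^2 + 4*a - 21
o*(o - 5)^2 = o^3 - 10*o^2 + 25*o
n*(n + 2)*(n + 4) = n^3 + 6*n^2 + 8*n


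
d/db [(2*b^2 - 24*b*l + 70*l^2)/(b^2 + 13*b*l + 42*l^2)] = 2*l*(25*b^2 + 14*b*l - 959*l^2)/(b^4 + 26*b^3*l + 253*b^2*l^2 + 1092*b*l^3 + 1764*l^4)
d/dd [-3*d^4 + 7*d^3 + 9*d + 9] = -12*d^3 + 21*d^2 + 9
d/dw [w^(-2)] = -2/w^3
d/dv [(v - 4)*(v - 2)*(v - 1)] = 3*v^2 - 14*v + 14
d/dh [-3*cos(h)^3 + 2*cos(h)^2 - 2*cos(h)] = (9*cos(h)^2 - 4*cos(h) + 2)*sin(h)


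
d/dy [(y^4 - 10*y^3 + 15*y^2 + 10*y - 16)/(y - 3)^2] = 2*(y^4 - 11*y^3 + 45*y^2 - 50*y + 1)/(y^3 - 9*y^2 + 27*y - 27)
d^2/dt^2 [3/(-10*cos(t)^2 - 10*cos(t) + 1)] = 30*(40*sin(t)^4 - 34*sin(t)^2 - 73*cos(t)/2 + 15*cos(3*t)/2 - 28)/(-10*sin(t)^2 + 10*cos(t) + 9)^3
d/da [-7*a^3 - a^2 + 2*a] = -21*a^2 - 2*a + 2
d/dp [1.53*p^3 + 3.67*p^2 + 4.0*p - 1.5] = 4.59*p^2 + 7.34*p + 4.0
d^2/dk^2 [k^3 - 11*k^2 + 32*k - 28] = 6*k - 22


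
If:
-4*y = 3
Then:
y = -3/4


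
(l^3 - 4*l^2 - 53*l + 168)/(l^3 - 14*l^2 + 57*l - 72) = (l + 7)/(l - 3)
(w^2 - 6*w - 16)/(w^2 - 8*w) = (w + 2)/w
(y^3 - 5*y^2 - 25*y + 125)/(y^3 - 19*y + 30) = (y^2 - 10*y + 25)/(y^2 - 5*y + 6)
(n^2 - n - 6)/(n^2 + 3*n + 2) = (n - 3)/(n + 1)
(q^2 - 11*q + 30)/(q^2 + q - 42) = (q - 5)/(q + 7)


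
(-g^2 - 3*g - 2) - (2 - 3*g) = -g^2 - 4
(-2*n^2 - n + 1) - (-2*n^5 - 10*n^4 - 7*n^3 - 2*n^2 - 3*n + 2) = 2*n^5 + 10*n^4 + 7*n^3 + 2*n - 1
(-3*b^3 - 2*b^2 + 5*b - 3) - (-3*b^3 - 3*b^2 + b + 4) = b^2 + 4*b - 7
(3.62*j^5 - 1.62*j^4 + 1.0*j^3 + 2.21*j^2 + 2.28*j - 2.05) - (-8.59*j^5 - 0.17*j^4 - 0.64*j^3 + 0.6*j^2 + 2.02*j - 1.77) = 12.21*j^5 - 1.45*j^4 + 1.64*j^3 + 1.61*j^2 + 0.26*j - 0.28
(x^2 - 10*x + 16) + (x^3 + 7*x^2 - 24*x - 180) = x^3 + 8*x^2 - 34*x - 164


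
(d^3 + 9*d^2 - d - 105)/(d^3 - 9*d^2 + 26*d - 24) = (d^2 + 12*d + 35)/(d^2 - 6*d + 8)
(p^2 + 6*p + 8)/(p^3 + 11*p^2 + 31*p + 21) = (p^2 + 6*p + 8)/(p^3 + 11*p^2 + 31*p + 21)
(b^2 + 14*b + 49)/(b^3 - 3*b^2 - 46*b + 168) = (b + 7)/(b^2 - 10*b + 24)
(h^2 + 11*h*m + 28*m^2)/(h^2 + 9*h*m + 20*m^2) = (h + 7*m)/(h + 5*m)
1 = 1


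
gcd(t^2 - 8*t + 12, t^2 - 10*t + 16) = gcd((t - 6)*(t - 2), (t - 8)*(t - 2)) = t - 2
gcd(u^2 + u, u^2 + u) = u^2 + u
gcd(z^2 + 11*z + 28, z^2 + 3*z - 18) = 1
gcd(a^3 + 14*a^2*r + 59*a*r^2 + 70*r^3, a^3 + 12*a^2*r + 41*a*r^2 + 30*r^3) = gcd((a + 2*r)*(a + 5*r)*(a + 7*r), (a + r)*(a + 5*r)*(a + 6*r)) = a + 5*r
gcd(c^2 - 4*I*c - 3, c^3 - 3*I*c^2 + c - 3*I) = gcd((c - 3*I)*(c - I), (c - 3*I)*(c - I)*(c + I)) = c^2 - 4*I*c - 3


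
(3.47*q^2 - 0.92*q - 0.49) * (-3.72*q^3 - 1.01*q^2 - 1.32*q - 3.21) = -12.9084*q^5 - 0.0823*q^4 - 1.8284*q^3 - 9.4294*q^2 + 3.6*q + 1.5729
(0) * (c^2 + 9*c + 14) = 0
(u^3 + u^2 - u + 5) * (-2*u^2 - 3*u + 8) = -2*u^5 - 5*u^4 + 7*u^3 + u^2 - 23*u + 40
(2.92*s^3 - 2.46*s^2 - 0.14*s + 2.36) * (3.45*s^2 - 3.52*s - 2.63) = 10.074*s^5 - 18.7654*s^4 + 0.496600000000001*s^3 + 15.1046*s^2 - 7.939*s - 6.2068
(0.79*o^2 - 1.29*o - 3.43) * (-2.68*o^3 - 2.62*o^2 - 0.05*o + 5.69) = -2.1172*o^5 + 1.3874*o^4 + 12.5327*o^3 + 13.5462*o^2 - 7.1686*o - 19.5167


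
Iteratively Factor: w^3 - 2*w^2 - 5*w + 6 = (w - 1)*(w^2 - w - 6) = (w - 1)*(w + 2)*(w - 3)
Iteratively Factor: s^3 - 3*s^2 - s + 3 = (s - 3)*(s^2 - 1) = (s - 3)*(s + 1)*(s - 1)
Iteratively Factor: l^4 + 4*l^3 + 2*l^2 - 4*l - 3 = (l - 1)*(l^3 + 5*l^2 + 7*l + 3) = (l - 1)*(l + 1)*(l^2 + 4*l + 3) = (l - 1)*(l + 1)*(l + 3)*(l + 1)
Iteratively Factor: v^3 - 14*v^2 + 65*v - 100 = (v - 5)*(v^2 - 9*v + 20) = (v - 5)*(v - 4)*(v - 5)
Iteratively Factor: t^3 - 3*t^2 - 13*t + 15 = (t - 1)*(t^2 - 2*t - 15) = (t - 5)*(t - 1)*(t + 3)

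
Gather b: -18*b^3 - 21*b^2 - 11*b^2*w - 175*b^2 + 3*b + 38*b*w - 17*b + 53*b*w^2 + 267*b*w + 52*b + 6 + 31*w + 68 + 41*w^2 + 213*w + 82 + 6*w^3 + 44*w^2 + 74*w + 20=-18*b^3 + b^2*(-11*w - 196) + b*(53*w^2 + 305*w + 38) + 6*w^3 + 85*w^2 + 318*w + 176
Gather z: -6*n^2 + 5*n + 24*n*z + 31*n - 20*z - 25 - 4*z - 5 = -6*n^2 + 36*n + z*(24*n - 24) - 30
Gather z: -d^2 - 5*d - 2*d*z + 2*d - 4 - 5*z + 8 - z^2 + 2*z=-d^2 - 3*d - z^2 + z*(-2*d - 3) + 4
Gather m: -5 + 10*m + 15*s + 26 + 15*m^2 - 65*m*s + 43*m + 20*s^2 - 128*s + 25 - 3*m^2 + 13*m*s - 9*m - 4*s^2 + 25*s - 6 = 12*m^2 + m*(44 - 52*s) + 16*s^2 - 88*s + 40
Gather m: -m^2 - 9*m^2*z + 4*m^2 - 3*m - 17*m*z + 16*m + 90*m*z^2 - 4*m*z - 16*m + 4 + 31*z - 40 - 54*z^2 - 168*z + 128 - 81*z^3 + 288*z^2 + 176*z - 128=m^2*(3 - 9*z) + m*(90*z^2 - 21*z - 3) - 81*z^3 + 234*z^2 + 39*z - 36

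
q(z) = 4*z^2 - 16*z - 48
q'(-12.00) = -112.00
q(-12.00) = 720.00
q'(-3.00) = -40.00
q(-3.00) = 36.00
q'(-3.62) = -44.96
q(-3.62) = 62.34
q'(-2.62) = -36.96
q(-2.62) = 21.38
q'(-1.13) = -25.04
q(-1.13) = -24.81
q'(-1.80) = -30.40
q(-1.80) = -6.24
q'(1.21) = -6.32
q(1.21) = -61.50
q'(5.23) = 25.84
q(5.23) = -22.27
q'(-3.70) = -45.60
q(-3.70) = 65.96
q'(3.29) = 10.32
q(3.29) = -57.34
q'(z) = 8*z - 16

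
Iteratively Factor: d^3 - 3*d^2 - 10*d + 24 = (d - 2)*(d^2 - d - 12) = (d - 4)*(d - 2)*(d + 3)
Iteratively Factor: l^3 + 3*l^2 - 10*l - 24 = (l + 4)*(l^2 - l - 6) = (l + 2)*(l + 4)*(l - 3)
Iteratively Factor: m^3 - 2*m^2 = (m)*(m^2 - 2*m) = m*(m - 2)*(m)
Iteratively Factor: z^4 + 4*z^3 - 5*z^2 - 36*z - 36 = (z + 2)*(z^3 + 2*z^2 - 9*z - 18) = (z - 3)*(z + 2)*(z^2 + 5*z + 6) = (z - 3)*(z + 2)^2*(z + 3)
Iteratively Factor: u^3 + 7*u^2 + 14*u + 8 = (u + 1)*(u^2 + 6*u + 8) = (u + 1)*(u + 2)*(u + 4)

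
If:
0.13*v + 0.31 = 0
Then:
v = -2.38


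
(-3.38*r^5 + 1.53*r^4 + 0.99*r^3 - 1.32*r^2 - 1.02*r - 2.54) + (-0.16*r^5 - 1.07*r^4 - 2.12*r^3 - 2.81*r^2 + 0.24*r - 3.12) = -3.54*r^5 + 0.46*r^4 - 1.13*r^3 - 4.13*r^2 - 0.78*r - 5.66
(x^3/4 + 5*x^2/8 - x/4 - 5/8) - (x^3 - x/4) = -3*x^3/4 + 5*x^2/8 - 5/8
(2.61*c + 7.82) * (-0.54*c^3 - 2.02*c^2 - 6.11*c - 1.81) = -1.4094*c^4 - 9.495*c^3 - 31.7435*c^2 - 52.5043*c - 14.1542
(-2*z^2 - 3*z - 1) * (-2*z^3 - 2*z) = 4*z^5 + 6*z^4 + 6*z^3 + 6*z^2 + 2*z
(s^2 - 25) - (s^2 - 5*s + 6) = 5*s - 31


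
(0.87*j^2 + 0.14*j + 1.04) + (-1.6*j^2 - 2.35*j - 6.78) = -0.73*j^2 - 2.21*j - 5.74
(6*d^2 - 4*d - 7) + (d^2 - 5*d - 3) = 7*d^2 - 9*d - 10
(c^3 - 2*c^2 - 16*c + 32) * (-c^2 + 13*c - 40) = -c^5 + 15*c^4 - 50*c^3 - 160*c^2 + 1056*c - 1280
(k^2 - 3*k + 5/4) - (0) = k^2 - 3*k + 5/4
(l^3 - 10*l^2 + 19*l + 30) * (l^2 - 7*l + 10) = l^5 - 17*l^4 + 99*l^3 - 203*l^2 - 20*l + 300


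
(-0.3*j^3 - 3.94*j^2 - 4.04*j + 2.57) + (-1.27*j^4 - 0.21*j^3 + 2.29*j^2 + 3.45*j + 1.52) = -1.27*j^4 - 0.51*j^3 - 1.65*j^2 - 0.59*j + 4.09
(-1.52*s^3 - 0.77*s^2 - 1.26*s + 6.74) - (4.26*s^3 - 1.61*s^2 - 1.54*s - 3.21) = -5.78*s^3 + 0.84*s^2 + 0.28*s + 9.95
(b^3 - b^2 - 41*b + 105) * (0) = 0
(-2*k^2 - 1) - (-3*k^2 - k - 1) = k^2 + k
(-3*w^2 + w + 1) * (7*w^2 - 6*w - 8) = -21*w^4 + 25*w^3 + 25*w^2 - 14*w - 8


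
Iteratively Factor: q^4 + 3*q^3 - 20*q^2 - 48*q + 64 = (q + 4)*(q^3 - q^2 - 16*q + 16) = (q + 4)^2*(q^2 - 5*q + 4) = (q - 4)*(q + 4)^2*(q - 1)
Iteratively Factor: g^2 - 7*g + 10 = (g - 5)*(g - 2)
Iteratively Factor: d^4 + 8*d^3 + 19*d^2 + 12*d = (d)*(d^3 + 8*d^2 + 19*d + 12) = d*(d + 1)*(d^2 + 7*d + 12) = d*(d + 1)*(d + 3)*(d + 4)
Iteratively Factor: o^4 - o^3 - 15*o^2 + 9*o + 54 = (o - 3)*(o^3 + 2*o^2 - 9*o - 18) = (o - 3)*(o + 2)*(o^2 - 9) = (o - 3)*(o + 2)*(o + 3)*(o - 3)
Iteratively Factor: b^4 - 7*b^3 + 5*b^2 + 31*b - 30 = (b - 5)*(b^3 - 2*b^2 - 5*b + 6) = (b - 5)*(b - 1)*(b^2 - b - 6) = (b - 5)*(b - 3)*(b - 1)*(b + 2)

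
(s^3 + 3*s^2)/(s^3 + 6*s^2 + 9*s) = s/(s + 3)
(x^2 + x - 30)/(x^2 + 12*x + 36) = (x - 5)/(x + 6)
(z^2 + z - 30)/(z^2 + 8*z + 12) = (z - 5)/(z + 2)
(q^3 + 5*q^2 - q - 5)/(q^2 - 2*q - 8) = (-q^3 - 5*q^2 + q + 5)/(-q^2 + 2*q + 8)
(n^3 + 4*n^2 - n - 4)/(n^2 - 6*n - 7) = (n^2 + 3*n - 4)/(n - 7)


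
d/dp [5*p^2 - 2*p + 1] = 10*p - 2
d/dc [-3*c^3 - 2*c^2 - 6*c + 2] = -9*c^2 - 4*c - 6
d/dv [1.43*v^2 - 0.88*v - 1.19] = 2.86*v - 0.88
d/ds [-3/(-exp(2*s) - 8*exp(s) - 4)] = 6*(-exp(s) - 4)*exp(s)/(exp(2*s) + 8*exp(s) + 4)^2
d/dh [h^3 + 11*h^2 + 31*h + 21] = 3*h^2 + 22*h + 31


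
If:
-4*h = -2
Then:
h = 1/2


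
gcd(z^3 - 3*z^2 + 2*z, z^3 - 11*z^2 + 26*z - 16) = z^2 - 3*z + 2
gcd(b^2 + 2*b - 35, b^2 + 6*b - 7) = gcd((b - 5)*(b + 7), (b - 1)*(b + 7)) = b + 7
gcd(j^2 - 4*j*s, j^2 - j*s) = j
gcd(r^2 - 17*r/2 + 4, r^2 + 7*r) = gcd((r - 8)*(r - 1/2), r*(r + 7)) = 1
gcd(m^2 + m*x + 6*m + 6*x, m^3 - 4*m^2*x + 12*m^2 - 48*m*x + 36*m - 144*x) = m + 6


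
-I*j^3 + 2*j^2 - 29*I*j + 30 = (j - 5*I)*(j + 6*I)*(-I*j + 1)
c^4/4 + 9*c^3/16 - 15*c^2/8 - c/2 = c*(c/4 + 1)*(c - 2)*(c + 1/4)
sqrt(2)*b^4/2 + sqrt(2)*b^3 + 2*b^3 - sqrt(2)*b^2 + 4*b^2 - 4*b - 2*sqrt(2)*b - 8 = (b + 2)*(b - sqrt(2))*(b + 2*sqrt(2))*(sqrt(2)*b/2 + 1)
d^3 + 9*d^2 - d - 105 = (d - 3)*(d + 5)*(d + 7)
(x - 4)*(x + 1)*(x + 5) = x^3 + 2*x^2 - 19*x - 20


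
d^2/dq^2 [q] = 0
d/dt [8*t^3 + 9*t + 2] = 24*t^2 + 9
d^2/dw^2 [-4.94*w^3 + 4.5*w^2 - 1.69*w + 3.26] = 9.0 - 29.64*w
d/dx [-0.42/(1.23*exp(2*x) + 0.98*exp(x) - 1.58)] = (1.0332*exp(x) + 0.4116)*exp(x)/(1.23*exp(2*x) + 0.98*exp(x) - 1.58)^2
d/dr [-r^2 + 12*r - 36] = 12 - 2*r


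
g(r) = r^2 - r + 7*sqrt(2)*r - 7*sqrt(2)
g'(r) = 2*r - 1 + 7*sqrt(2)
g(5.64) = 72.10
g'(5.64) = 20.18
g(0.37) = -6.47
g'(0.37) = 9.64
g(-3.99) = -29.49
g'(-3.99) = 0.92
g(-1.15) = -18.81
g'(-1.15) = 6.60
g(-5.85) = -27.74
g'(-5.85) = -2.80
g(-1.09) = -18.41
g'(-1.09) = 6.72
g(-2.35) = -25.29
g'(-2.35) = 4.20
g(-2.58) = -26.20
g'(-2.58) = 3.74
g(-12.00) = 27.31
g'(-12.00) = -15.10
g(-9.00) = -8.99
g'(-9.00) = -9.10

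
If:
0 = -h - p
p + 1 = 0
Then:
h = 1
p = -1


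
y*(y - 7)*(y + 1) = y^3 - 6*y^2 - 7*y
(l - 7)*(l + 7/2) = l^2 - 7*l/2 - 49/2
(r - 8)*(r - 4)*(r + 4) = r^3 - 8*r^2 - 16*r + 128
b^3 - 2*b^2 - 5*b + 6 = (b - 3)*(b - 1)*(b + 2)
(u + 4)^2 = u^2 + 8*u + 16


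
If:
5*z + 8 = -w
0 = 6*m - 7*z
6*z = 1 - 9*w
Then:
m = -511/234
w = 53/39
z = -73/39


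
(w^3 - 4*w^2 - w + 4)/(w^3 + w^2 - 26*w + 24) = (w + 1)/(w + 6)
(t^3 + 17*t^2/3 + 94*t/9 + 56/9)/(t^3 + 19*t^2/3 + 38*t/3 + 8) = (t + 7/3)/(t + 3)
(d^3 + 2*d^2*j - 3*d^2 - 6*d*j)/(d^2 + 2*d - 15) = d*(d + 2*j)/(d + 5)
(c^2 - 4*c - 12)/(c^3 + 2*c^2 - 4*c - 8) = (c - 6)/(c^2 - 4)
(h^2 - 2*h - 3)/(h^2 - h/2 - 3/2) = 2*(h - 3)/(2*h - 3)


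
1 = 1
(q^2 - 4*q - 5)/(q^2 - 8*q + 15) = (q + 1)/(q - 3)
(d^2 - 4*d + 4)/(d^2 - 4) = (d - 2)/(d + 2)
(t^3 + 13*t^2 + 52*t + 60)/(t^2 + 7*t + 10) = t + 6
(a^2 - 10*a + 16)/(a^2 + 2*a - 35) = (a^2 - 10*a + 16)/(a^2 + 2*a - 35)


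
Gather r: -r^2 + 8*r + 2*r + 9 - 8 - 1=-r^2 + 10*r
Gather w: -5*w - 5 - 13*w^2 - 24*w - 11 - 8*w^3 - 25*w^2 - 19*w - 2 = -8*w^3 - 38*w^2 - 48*w - 18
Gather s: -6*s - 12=-6*s - 12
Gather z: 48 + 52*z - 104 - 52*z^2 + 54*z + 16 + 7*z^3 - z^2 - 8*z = 7*z^3 - 53*z^2 + 98*z - 40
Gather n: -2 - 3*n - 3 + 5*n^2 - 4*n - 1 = 5*n^2 - 7*n - 6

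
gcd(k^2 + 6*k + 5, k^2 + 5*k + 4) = k + 1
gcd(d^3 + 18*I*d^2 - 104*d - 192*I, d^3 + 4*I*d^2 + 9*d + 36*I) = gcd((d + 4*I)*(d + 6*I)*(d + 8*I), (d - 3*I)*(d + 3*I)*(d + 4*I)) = d + 4*I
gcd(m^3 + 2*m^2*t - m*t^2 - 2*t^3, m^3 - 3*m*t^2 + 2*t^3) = -m^2 - m*t + 2*t^2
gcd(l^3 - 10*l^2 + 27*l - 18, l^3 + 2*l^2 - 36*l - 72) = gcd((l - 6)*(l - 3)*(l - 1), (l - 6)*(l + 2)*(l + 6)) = l - 6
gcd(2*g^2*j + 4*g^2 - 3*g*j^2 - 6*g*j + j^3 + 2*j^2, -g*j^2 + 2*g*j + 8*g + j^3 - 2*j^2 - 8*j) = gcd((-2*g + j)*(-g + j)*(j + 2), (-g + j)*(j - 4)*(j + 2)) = g*j + 2*g - j^2 - 2*j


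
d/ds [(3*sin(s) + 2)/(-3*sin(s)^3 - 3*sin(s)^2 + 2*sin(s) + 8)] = (18*sin(s)^3 + 27*sin(s)^2 + 12*sin(s) + 20)*cos(s)/(3*sin(s)^3 + 3*sin(s)^2 - 2*sin(s) - 8)^2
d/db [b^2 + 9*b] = 2*b + 9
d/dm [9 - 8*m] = -8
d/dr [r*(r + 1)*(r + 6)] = 3*r^2 + 14*r + 6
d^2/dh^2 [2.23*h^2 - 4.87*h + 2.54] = 4.46000000000000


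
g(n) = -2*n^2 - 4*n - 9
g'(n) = -4*n - 4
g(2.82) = -36.18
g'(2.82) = -15.28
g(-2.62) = -12.25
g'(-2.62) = 6.48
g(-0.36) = -7.82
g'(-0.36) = -2.56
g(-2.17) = -9.74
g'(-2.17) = 4.68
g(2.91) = -37.58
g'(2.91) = -15.64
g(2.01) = -25.12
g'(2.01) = -12.04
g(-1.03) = -7.00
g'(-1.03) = 0.12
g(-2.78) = -13.34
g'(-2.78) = 7.12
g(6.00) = -105.00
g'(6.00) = -28.00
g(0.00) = -9.00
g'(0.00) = -4.00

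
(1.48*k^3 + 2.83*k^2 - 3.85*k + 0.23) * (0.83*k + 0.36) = 1.2284*k^4 + 2.8817*k^3 - 2.1767*k^2 - 1.1951*k + 0.0828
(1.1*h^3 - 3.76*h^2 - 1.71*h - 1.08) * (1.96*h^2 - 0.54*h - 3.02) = 2.156*h^5 - 7.9636*h^4 - 4.6432*h^3 + 10.1618*h^2 + 5.7474*h + 3.2616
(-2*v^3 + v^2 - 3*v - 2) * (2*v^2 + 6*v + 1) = -4*v^5 - 10*v^4 - 2*v^3 - 21*v^2 - 15*v - 2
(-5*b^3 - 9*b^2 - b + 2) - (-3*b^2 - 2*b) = -5*b^3 - 6*b^2 + b + 2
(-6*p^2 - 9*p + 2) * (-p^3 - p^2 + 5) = 6*p^5 + 15*p^4 + 7*p^3 - 32*p^2 - 45*p + 10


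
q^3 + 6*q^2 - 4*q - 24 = (q - 2)*(q + 2)*(q + 6)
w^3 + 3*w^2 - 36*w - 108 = (w - 6)*(w + 3)*(w + 6)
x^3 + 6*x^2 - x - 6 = (x - 1)*(x + 1)*(x + 6)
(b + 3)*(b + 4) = b^2 + 7*b + 12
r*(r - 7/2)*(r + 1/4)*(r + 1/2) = r^4 - 11*r^3/4 - 5*r^2/2 - 7*r/16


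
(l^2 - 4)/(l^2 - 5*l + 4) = (l^2 - 4)/(l^2 - 5*l + 4)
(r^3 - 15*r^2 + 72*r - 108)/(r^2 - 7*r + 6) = (r^2 - 9*r + 18)/(r - 1)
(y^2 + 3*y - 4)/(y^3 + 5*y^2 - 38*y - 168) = (y - 1)/(y^2 + y - 42)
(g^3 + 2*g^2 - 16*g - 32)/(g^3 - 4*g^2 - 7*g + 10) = (g^2 - 16)/(g^2 - 6*g + 5)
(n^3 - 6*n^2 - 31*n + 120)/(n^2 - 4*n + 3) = (n^2 - 3*n - 40)/(n - 1)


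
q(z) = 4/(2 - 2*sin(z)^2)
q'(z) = 16*sin(z)*cos(z)/(2 - 2*sin(z)^2)^2 = 4*sin(z)/cos(z)^3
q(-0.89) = 5.05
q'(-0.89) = -12.47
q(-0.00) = 2.00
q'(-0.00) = 0.00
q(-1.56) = 17159.11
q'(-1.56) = -3178571.06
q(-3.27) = 2.03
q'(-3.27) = -0.53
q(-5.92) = 2.29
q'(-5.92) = 1.74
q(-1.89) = 20.31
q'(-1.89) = 122.90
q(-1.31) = 30.08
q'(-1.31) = -225.43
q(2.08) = 8.42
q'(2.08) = -30.15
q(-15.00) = 3.47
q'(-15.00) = 5.93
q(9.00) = 2.41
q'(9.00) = -2.18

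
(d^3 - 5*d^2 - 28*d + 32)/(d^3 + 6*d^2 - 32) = (d^2 - 9*d + 8)/(d^2 + 2*d - 8)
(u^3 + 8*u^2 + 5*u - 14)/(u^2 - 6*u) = (u^3 + 8*u^2 + 5*u - 14)/(u*(u - 6))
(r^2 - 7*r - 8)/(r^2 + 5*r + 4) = (r - 8)/(r + 4)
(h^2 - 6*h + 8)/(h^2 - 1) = (h^2 - 6*h + 8)/(h^2 - 1)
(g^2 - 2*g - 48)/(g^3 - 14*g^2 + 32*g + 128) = (g + 6)/(g^2 - 6*g - 16)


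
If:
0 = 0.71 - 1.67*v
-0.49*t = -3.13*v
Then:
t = 2.72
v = 0.43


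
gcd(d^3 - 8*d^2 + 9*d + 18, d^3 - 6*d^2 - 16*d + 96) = d - 6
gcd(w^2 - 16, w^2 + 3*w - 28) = w - 4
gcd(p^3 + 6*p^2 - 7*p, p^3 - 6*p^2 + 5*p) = p^2 - p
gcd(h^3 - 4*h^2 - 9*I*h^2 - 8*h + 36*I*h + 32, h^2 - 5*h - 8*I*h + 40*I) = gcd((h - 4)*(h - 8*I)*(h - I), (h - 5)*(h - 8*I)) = h - 8*I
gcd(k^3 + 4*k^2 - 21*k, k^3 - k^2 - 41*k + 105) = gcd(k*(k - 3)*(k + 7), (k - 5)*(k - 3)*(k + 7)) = k^2 + 4*k - 21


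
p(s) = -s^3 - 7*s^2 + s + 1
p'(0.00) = 1.00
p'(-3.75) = 11.31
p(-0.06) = 0.92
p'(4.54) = -124.39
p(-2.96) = -37.36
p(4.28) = -201.35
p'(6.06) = -194.01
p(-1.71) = -16.18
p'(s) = -3*s^2 - 14*s + 1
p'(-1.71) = 16.17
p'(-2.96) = 16.16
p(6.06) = -472.55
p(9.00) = -1286.00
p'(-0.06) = 1.83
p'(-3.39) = 13.98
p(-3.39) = -43.88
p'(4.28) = -113.88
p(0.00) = 1.00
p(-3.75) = -48.45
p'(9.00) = -368.00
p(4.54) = -232.32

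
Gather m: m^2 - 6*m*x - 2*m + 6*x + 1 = m^2 + m*(-6*x - 2) + 6*x + 1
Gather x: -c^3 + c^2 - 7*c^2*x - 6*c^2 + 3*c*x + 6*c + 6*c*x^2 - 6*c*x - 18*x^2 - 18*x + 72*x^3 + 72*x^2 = -c^3 - 5*c^2 + 6*c + 72*x^3 + x^2*(6*c + 54) + x*(-7*c^2 - 3*c - 18)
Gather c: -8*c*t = -8*c*t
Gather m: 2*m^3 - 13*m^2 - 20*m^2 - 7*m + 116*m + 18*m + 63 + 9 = 2*m^3 - 33*m^2 + 127*m + 72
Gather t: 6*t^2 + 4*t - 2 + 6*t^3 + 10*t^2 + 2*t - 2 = 6*t^3 + 16*t^2 + 6*t - 4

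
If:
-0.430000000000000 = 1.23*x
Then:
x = -0.35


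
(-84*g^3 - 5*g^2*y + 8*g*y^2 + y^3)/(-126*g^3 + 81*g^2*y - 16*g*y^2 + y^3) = (28*g^2 + 11*g*y + y^2)/(42*g^2 - 13*g*y + y^2)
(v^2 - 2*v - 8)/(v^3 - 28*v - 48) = (v - 4)/(v^2 - 2*v - 24)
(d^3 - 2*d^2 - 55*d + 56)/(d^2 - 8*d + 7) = (d^2 - d - 56)/(d - 7)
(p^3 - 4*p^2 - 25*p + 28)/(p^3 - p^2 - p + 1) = (p^2 - 3*p - 28)/(p^2 - 1)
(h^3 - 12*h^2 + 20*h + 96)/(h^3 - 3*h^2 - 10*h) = (h^2 - 14*h + 48)/(h*(h - 5))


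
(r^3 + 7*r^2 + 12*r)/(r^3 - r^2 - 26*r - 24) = r*(r + 3)/(r^2 - 5*r - 6)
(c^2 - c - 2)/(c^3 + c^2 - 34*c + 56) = (c + 1)/(c^2 + 3*c - 28)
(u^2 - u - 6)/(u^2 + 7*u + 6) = (u^2 - u - 6)/(u^2 + 7*u + 6)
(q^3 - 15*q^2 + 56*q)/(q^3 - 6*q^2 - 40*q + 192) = q*(q - 7)/(q^2 + 2*q - 24)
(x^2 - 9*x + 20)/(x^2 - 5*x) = (x - 4)/x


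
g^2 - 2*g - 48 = (g - 8)*(g + 6)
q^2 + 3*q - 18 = (q - 3)*(q + 6)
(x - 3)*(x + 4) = x^2 + x - 12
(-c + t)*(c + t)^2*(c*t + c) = -c^4*t - c^4 - c^3*t^2 - c^3*t + c^2*t^3 + c^2*t^2 + c*t^4 + c*t^3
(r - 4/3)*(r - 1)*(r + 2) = r^3 - r^2/3 - 10*r/3 + 8/3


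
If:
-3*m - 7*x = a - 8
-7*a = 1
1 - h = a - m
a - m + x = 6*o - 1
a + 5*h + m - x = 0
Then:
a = -1/7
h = 16/35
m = -24/35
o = 1/2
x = 51/35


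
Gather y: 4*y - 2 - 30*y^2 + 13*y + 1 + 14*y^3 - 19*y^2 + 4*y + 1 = 14*y^3 - 49*y^2 + 21*y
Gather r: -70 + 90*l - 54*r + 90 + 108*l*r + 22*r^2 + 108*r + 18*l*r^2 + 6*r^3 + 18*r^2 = 90*l + 6*r^3 + r^2*(18*l + 40) + r*(108*l + 54) + 20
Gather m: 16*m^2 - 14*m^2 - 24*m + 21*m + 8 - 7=2*m^2 - 3*m + 1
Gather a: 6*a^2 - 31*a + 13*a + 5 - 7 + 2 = 6*a^2 - 18*a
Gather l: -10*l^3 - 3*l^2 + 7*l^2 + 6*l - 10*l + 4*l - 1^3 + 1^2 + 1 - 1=-10*l^3 + 4*l^2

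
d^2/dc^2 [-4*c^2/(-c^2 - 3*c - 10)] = 8*(-3*c^3 - 30*c^2 + 100)/(c^6 + 9*c^5 + 57*c^4 + 207*c^3 + 570*c^2 + 900*c + 1000)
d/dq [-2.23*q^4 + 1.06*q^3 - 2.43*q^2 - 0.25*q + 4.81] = -8.92*q^3 + 3.18*q^2 - 4.86*q - 0.25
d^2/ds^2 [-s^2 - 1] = -2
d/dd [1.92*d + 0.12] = 1.92000000000000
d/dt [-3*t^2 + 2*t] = 2 - 6*t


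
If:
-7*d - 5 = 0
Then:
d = -5/7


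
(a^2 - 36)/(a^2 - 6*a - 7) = (36 - a^2)/(-a^2 + 6*a + 7)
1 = 1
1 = 1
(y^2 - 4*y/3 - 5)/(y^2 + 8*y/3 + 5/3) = (y - 3)/(y + 1)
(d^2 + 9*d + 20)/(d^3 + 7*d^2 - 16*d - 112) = (d + 5)/(d^2 + 3*d - 28)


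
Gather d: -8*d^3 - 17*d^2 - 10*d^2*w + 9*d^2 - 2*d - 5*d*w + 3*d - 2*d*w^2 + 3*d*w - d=-8*d^3 + d^2*(-10*w - 8) + d*(-2*w^2 - 2*w)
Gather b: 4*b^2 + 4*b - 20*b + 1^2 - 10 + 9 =4*b^2 - 16*b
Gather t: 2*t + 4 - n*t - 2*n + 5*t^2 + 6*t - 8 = -2*n + 5*t^2 + t*(8 - n) - 4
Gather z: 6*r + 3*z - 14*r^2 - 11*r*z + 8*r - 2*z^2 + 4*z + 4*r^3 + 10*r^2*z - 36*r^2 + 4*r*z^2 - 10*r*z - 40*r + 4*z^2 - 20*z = 4*r^3 - 50*r^2 - 26*r + z^2*(4*r + 2) + z*(10*r^2 - 21*r - 13)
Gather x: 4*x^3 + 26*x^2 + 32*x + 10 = 4*x^3 + 26*x^2 + 32*x + 10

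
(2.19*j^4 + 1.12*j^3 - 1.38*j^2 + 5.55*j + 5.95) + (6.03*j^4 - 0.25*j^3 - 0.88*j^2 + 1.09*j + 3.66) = 8.22*j^4 + 0.87*j^3 - 2.26*j^2 + 6.64*j + 9.61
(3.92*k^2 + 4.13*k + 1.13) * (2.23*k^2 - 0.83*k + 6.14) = 8.7416*k^4 + 5.9563*k^3 + 23.1608*k^2 + 24.4203*k + 6.9382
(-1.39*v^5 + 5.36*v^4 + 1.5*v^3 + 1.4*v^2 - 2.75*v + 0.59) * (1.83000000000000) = -2.5437*v^5 + 9.8088*v^4 + 2.745*v^3 + 2.562*v^2 - 5.0325*v + 1.0797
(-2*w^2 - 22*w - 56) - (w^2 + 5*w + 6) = -3*w^2 - 27*w - 62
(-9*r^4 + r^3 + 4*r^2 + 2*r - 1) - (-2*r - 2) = -9*r^4 + r^3 + 4*r^2 + 4*r + 1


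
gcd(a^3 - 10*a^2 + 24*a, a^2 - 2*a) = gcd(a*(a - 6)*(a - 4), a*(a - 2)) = a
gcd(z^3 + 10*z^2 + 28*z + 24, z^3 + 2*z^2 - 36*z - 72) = z^2 + 8*z + 12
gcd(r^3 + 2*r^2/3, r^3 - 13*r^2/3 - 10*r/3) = r^2 + 2*r/3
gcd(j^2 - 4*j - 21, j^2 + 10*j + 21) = j + 3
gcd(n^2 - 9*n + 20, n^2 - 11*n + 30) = n - 5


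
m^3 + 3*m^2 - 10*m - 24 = (m - 3)*(m + 2)*(m + 4)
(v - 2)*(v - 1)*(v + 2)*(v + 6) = v^4 + 5*v^3 - 10*v^2 - 20*v + 24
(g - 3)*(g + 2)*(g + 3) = g^3 + 2*g^2 - 9*g - 18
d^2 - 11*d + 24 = (d - 8)*(d - 3)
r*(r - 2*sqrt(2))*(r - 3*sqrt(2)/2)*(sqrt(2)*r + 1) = sqrt(2)*r^4 - 6*r^3 + 5*sqrt(2)*r^2/2 + 6*r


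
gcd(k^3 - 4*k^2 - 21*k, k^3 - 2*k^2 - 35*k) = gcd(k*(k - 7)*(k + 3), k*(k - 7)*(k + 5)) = k^2 - 7*k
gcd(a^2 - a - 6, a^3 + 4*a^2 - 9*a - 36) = a - 3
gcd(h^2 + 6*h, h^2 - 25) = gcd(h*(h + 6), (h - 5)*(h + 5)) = 1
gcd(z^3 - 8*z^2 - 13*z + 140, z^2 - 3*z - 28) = z^2 - 3*z - 28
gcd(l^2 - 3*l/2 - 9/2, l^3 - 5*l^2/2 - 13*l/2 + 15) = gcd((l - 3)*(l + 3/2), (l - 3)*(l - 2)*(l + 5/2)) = l - 3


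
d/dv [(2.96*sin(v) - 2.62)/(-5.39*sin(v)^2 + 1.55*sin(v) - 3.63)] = (15.9544*sin(v)^2 - 28.2436*sin(v) - 6.6838)*cos(v)/(29.0521*sin(v)^4 - 16.709*sin(v)^3 + 41.5339*sin(v)^2 - 11.253*sin(v) + 13.1769)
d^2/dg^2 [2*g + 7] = 0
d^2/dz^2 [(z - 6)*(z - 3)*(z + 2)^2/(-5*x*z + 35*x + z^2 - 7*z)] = 2*(-(z - 6)*(z - 3)*(z + 2)^2*(5*x - 2*z + 7)^2 + (z + 2)*(5*x*z - 35*x - z^2 + 7*z)*(-(z - 6)*(z - 3)*(z + 2) + 2*(z - 6)*(z - 3)*(5*x - 2*z + 7) + (z - 6)*(z + 2)*(5*x - 2*z + 7) + (z - 3)*(z + 2)*(5*x - 2*z + 7)) - (5*x*z - 35*x - z^2 + 7*z)^2*((z - 6)*(z - 3) + 2*(z - 6)*(z + 2) + 2*(z - 3)*(z + 2) + (z + 2)^2))/(5*x*z - 35*x - z^2 + 7*z)^3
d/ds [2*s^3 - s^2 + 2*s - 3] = 6*s^2 - 2*s + 2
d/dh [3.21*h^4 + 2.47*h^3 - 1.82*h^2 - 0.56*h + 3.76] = 12.84*h^3 + 7.41*h^2 - 3.64*h - 0.56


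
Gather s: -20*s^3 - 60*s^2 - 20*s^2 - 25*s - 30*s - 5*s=-20*s^3 - 80*s^2 - 60*s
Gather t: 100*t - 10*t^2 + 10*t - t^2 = -11*t^2 + 110*t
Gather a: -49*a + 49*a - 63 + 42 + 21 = 0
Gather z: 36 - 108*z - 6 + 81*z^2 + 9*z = 81*z^2 - 99*z + 30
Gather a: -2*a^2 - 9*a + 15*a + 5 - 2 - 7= -2*a^2 + 6*a - 4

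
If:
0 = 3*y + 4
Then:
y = -4/3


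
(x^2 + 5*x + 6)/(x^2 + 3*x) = (x + 2)/x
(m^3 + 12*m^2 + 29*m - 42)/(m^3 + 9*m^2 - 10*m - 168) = (m - 1)/(m - 4)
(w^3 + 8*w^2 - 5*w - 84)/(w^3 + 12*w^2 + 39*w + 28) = (w - 3)/(w + 1)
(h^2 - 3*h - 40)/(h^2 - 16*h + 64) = (h + 5)/(h - 8)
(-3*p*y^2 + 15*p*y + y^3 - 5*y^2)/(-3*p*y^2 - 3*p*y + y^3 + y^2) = (y - 5)/(y + 1)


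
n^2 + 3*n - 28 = (n - 4)*(n + 7)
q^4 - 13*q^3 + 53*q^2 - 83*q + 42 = (q - 7)*(q - 3)*(q - 2)*(q - 1)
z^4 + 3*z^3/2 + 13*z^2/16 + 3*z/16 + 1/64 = (z + 1/4)^2*(z + 1/2)^2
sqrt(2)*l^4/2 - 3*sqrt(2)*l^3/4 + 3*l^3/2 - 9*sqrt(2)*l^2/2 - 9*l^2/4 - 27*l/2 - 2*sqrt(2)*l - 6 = (l - 4)*(l + 1/2)*(l + 3*sqrt(2)/2)*(sqrt(2)*l/2 + sqrt(2))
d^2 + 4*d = d*(d + 4)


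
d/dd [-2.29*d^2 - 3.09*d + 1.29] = -4.58*d - 3.09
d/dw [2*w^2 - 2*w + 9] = 4*w - 2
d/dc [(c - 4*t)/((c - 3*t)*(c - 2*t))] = ((-c + 4*t)*(c - 3*t) + (-c + 4*t)*(c - 2*t) + (c - 3*t)*(c - 2*t))/((c - 3*t)^2*(c - 2*t)^2)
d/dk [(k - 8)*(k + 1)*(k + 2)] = 3*k^2 - 10*k - 22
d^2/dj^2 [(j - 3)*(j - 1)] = 2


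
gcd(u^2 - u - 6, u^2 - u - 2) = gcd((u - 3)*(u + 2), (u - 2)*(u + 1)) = 1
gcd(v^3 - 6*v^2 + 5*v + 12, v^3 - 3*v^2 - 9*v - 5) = v + 1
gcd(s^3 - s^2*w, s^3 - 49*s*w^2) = s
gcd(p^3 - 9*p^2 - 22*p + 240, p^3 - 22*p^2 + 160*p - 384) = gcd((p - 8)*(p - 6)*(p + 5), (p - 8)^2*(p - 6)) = p^2 - 14*p + 48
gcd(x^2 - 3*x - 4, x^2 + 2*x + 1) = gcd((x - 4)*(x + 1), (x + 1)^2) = x + 1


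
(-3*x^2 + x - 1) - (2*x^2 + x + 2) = -5*x^2 - 3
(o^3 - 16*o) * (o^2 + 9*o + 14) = o^5 + 9*o^4 - 2*o^3 - 144*o^2 - 224*o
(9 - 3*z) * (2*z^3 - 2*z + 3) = -6*z^4 + 18*z^3 + 6*z^2 - 27*z + 27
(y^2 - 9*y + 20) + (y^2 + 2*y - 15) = 2*y^2 - 7*y + 5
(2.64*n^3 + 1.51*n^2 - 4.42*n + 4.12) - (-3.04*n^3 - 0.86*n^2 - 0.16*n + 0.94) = 5.68*n^3 + 2.37*n^2 - 4.26*n + 3.18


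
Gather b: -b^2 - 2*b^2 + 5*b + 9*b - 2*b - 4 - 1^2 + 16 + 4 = -3*b^2 + 12*b + 15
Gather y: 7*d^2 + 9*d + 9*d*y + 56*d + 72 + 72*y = 7*d^2 + 65*d + y*(9*d + 72) + 72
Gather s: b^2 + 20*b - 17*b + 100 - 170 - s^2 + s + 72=b^2 + 3*b - s^2 + s + 2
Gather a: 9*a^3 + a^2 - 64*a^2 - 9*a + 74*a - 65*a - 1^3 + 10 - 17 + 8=9*a^3 - 63*a^2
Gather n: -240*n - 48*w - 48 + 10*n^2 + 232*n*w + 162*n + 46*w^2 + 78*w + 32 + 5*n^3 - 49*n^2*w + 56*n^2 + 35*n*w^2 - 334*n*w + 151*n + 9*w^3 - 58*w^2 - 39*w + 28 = 5*n^3 + n^2*(66 - 49*w) + n*(35*w^2 - 102*w + 73) + 9*w^3 - 12*w^2 - 9*w + 12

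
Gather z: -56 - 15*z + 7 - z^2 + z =-z^2 - 14*z - 49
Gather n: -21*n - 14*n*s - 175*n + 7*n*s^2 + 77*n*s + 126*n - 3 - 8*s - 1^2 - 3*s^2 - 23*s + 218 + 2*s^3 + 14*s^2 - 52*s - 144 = n*(7*s^2 + 63*s - 70) + 2*s^3 + 11*s^2 - 83*s + 70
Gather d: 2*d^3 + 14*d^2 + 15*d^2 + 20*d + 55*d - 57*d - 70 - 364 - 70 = 2*d^3 + 29*d^2 + 18*d - 504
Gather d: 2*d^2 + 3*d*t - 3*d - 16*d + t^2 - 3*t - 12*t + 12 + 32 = 2*d^2 + d*(3*t - 19) + t^2 - 15*t + 44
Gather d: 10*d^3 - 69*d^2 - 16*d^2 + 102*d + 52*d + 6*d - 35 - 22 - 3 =10*d^3 - 85*d^2 + 160*d - 60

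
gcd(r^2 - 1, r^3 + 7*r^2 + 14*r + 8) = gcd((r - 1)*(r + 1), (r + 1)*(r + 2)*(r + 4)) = r + 1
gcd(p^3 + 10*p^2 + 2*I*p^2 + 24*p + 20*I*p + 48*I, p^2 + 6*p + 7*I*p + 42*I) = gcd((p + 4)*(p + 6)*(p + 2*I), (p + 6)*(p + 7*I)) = p + 6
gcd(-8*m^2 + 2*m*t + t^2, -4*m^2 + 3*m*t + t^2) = 4*m + t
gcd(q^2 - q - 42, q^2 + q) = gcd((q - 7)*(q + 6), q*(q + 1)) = 1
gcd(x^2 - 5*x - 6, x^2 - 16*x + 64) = 1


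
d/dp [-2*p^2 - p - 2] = -4*p - 1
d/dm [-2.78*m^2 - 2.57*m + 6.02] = -5.56*m - 2.57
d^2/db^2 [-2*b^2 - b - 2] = -4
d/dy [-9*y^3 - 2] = -27*y^2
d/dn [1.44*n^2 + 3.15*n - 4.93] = 2.88*n + 3.15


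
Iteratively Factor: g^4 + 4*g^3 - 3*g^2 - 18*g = (g)*(g^3 + 4*g^2 - 3*g - 18) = g*(g - 2)*(g^2 + 6*g + 9) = g*(g - 2)*(g + 3)*(g + 3)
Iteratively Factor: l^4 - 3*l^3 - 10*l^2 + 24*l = (l)*(l^3 - 3*l^2 - 10*l + 24) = l*(l - 2)*(l^2 - l - 12) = l*(l - 4)*(l - 2)*(l + 3)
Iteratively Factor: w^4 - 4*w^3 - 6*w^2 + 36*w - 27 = (w + 3)*(w^3 - 7*w^2 + 15*w - 9) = (w - 3)*(w + 3)*(w^2 - 4*w + 3) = (w - 3)^2*(w + 3)*(w - 1)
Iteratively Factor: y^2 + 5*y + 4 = (y + 4)*(y + 1)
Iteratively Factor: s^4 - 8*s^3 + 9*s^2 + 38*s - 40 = (s - 1)*(s^3 - 7*s^2 + 2*s + 40) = (s - 1)*(s + 2)*(s^2 - 9*s + 20) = (s - 5)*(s - 1)*(s + 2)*(s - 4)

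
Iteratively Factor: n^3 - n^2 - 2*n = (n - 2)*(n^2 + n) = (n - 2)*(n + 1)*(n)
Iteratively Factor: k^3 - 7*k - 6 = (k + 2)*(k^2 - 2*k - 3) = (k + 1)*(k + 2)*(k - 3)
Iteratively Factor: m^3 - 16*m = (m + 4)*(m^2 - 4*m) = m*(m + 4)*(m - 4)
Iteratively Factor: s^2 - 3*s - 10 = (s - 5)*(s + 2)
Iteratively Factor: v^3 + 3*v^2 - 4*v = (v)*(v^2 + 3*v - 4) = v*(v - 1)*(v + 4)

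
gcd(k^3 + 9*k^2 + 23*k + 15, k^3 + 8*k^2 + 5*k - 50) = k + 5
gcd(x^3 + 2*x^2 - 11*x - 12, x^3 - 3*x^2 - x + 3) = x^2 - 2*x - 3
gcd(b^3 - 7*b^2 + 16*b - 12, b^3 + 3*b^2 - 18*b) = b - 3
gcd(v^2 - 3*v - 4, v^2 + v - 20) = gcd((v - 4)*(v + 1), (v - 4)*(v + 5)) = v - 4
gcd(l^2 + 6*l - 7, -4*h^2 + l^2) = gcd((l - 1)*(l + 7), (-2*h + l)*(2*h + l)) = 1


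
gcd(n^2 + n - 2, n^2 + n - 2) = n^2 + n - 2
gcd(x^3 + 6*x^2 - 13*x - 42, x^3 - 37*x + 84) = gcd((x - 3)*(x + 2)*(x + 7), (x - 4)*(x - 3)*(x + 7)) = x^2 + 4*x - 21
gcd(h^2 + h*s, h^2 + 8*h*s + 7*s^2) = h + s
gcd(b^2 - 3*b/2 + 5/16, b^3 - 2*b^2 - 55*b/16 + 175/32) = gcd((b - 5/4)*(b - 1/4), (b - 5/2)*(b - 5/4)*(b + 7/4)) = b - 5/4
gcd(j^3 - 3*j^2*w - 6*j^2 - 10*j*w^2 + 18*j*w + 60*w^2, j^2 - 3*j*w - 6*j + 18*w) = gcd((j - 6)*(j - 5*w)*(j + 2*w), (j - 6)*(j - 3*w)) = j - 6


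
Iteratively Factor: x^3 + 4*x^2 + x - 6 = (x + 3)*(x^2 + x - 2) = (x - 1)*(x + 3)*(x + 2)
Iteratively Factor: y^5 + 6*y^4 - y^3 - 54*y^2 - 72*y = (y)*(y^4 + 6*y^3 - y^2 - 54*y - 72) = y*(y + 3)*(y^3 + 3*y^2 - 10*y - 24) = y*(y - 3)*(y + 3)*(y^2 + 6*y + 8) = y*(y - 3)*(y + 2)*(y + 3)*(y + 4)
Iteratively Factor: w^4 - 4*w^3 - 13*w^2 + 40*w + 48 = (w + 3)*(w^3 - 7*w^2 + 8*w + 16) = (w - 4)*(w + 3)*(w^2 - 3*w - 4) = (w - 4)^2*(w + 3)*(w + 1)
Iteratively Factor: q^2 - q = (q)*(q - 1)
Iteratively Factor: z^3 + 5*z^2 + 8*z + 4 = (z + 2)*(z^2 + 3*z + 2) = (z + 1)*(z + 2)*(z + 2)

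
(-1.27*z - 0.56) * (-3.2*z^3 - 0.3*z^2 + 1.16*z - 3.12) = 4.064*z^4 + 2.173*z^3 - 1.3052*z^2 + 3.3128*z + 1.7472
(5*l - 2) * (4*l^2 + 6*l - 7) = 20*l^3 + 22*l^2 - 47*l + 14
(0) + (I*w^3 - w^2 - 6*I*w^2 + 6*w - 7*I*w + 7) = I*w^3 - w^2 - 6*I*w^2 + 6*w - 7*I*w + 7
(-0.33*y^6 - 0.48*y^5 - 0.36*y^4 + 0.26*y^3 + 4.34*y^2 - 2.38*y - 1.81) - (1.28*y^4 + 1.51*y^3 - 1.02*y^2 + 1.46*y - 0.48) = -0.33*y^6 - 0.48*y^5 - 1.64*y^4 - 1.25*y^3 + 5.36*y^2 - 3.84*y - 1.33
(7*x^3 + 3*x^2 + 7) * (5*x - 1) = 35*x^4 + 8*x^3 - 3*x^2 + 35*x - 7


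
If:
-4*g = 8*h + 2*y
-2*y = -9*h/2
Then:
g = -25*y/18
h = 4*y/9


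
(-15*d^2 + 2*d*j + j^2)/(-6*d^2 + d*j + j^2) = (-15*d^2 + 2*d*j + j^2)/(-6*d^2 + d*j + j^2)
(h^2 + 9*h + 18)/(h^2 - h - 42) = (h + 3)/(h - 7)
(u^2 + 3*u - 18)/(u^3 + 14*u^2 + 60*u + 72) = (u - 3)/(u^2 + 8*u + 12)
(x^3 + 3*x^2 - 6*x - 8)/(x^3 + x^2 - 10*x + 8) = (x + 1)/(x - 1)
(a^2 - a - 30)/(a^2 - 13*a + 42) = (a + 5)/(a - 7)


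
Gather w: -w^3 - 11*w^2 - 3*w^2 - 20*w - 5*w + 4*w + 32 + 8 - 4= -w^3 - 14*w^2 - 21*w + 36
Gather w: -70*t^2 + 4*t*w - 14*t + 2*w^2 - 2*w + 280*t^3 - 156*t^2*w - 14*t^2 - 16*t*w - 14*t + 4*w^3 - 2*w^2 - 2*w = 280*t^3 - 84*t^2 - 28*t + 4*w^3 + w*(-156*t^2 - 12*t - 4)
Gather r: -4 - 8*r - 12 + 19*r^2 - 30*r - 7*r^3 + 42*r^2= -7*r^3 + 61*r^2 - 38*r - 16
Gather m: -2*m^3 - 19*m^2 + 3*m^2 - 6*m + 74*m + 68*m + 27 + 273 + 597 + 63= -2*m^3 - 16*m^2 + 136*m + 960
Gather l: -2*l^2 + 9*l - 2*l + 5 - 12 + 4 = -2*l^2 + 7*l - 3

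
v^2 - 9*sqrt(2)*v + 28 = (v - 7*sqrt(2))*(v - 2*sqrt(2))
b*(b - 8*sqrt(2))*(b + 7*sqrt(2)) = b^3 - sqrt(2)*b^2 - 112*b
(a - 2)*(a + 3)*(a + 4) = a^3 + 5*a^2 - 2*a - 24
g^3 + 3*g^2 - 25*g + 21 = (g - 3)*(g - 1)*(g + 7)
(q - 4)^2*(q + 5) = q^3 - 3*q^2 - 24*q + 80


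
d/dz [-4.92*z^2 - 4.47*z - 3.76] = -9.84*z - 4.47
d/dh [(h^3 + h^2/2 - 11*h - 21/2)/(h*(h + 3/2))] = (4*h^4 + 12*h^3 + 47*h^2 + 84*h + 63)/(h^2*(4*h^2 + 12*h + 9))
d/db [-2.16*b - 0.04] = -2.16000000000000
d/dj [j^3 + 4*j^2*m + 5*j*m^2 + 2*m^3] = 3*j^2 + 8*j*m + 5*m^2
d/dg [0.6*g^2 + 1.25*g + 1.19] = 1.2*g + 1.25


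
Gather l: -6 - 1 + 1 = -6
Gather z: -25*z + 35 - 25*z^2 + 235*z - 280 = -25*z^2 + 210*z - 245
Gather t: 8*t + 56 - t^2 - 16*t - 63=-t^2 - 8*t - 7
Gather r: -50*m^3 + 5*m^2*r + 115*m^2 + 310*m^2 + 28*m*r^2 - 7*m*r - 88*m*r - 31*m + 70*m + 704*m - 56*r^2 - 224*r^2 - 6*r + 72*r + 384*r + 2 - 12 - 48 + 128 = -50*m^3 + 425*m^2 + 743*m + r^2*(28*m - 280) + r*(5*m^2 - 95*m + 450) + 70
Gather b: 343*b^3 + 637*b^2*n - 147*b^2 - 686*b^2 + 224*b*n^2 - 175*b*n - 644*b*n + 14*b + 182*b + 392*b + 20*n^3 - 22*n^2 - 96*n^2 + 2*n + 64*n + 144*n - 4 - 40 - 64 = 343*b^3 + b^2*(637*n - 833) + b*(224*n^2 - 819*n + 588) + 20*n^3 - 118*n^2 + 210*n - 108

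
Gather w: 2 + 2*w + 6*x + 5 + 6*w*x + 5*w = w*(6*x + 7) + 6*x + 7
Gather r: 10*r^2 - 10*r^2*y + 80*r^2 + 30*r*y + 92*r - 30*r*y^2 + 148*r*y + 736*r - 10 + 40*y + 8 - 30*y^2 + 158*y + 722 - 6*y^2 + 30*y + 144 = r^2*(90 - 10*y) + r*(-30*y^2 + 178*y + 828) - 36*y^2 + 228*y + 864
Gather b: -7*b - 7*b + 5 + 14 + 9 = 28 - 14*b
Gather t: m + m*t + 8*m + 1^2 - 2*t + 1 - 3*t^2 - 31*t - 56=9*m - 3*t^2 + t*(m - 33) - 54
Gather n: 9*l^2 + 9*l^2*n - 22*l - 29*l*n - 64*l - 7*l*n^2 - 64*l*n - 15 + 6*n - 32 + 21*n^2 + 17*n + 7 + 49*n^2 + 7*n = 9*l^2 - 86*l + n^2*(70 - 7*l) + n*(9*l^2 - 93*l + 30) - 40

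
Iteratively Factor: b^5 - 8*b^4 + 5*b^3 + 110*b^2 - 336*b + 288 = (b - 3)*(b^4 - 5*b^3 - 10*b^2 + 80*b - 96) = (b - 3)^2*(b^3 - 2*b^2 - 16*b + 32) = (b - 3)^2*(b - 2)*(b^2 - 16) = (b - 3)^2*(b - 2)*(b + 4)*(b - 4)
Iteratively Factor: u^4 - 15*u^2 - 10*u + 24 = (u - 4)*(u^3 + 4*u^2 + u - 6) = (u - 4)*(u - 1)*(u^2 + 5*u + 6) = (u - 4)*(u - 1)*(u + 3)*(u + 2)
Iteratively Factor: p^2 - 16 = (p - 4)*(p + 4)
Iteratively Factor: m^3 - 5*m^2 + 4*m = (m - 1)*(m^2 - 4*m) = m*(m - 1)*(m - 4)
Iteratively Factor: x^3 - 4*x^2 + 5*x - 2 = (x - 2)*(x^2 - 2*x + 1) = (x - 2)*(x - 1)*(x - 1)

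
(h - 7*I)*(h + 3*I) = h^2 - 4*I*h + 21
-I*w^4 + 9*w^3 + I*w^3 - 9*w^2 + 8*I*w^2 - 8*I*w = w*(w + I)*(w + 8*I)*(-I*w + I)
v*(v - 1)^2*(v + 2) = v^4 - 3*v^2 + 2*v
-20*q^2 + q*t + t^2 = (-4*q + t)*(5*q + t)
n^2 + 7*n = n*(n + 7)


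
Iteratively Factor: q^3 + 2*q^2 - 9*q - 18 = (q - 3)*(q^2 + 5*q + 6) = (q - 3)*(q + 2)*(q + 3)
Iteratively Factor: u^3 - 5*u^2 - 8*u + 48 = (u - 4)*(u^2 - u - 12) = (u - 4)*(u + 3)*(u - 4)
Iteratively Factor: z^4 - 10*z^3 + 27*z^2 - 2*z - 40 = (z + 1)*(z^3 - 11*z^2 + 38*z - 40) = (z - 5)*(z + 1)*(z^2 - 6*z + 8) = (z - 5)*(z - 4)*(z + 1)*(z - 2)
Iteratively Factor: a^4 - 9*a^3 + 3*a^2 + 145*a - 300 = (a - 5)*(a^3 - 4*a^2 - 17*a + 60) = (a - 5)*(a - 3)*(a^2 - a - 20) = (a - 5)*(a - 3)*(a + 4)*(a - 5)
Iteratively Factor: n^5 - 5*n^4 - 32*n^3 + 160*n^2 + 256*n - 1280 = (n - 5)*(n^4 - 32*n^2 + 256) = (n - 5)*(n - 4)*(n^3 + 4*n^2 - 16*n - 64) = (n - 5)*(n - 4)*(n + 4)*(n^2 - 16) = (n - 5)*(n - 4)^2*(n + 4)*(n + 4)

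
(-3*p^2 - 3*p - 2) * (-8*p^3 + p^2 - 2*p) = 24*p^5 + 21*p^4 + 19*p^3 + 4*p^2 + 4*p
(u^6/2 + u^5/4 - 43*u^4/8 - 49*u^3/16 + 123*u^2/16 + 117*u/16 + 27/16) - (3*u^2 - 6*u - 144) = u^6/2 + u^5/4 - 43*u^4/8 - 49*u^3/16 + 75*u^2/16 + 213*u/16 + 2331/16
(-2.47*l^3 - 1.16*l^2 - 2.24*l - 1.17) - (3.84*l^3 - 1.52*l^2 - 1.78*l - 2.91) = -6.31*l^3 + 0.36*l^2 - 0.46*l + 1.74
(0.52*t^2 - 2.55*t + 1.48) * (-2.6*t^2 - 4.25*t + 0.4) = -1.352*t^4 + 4.42*t^3 + 7.1975*t^2 - 7.31*t + 0.592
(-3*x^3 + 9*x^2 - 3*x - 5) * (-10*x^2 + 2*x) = 30*x^5 - 96*x^4 + 48*x^3 + 44*x^2 - 10*x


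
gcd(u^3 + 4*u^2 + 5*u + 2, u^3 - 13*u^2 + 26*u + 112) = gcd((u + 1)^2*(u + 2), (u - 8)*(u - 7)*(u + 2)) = u + 2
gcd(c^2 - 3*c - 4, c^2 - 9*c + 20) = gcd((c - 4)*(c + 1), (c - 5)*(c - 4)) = c - 4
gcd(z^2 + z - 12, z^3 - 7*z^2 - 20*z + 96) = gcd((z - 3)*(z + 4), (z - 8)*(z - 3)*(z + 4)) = z^2 + z - 12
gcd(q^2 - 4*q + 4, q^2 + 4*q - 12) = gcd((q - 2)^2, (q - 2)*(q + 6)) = q - 2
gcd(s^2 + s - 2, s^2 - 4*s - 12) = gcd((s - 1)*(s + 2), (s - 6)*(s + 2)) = s + 2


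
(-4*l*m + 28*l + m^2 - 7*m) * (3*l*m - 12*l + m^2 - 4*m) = -12*l^2*m^2 + 132*l^2*m - 336*l^2 - l*m^3 + 11*l*m^2 - 28*l*m + m^4 - 11*m^3 + 28*m^2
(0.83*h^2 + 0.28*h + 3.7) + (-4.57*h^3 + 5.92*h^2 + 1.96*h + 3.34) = -4.57*h^3 + 6.75*h^2 + 2.24*h + 7.04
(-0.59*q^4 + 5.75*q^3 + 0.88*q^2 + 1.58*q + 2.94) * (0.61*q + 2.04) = -0.3599*q^5 + 2.3039*q^4 + 12.2668*q^3 + 2.759*q^2 + 5.0166*q + 5.9976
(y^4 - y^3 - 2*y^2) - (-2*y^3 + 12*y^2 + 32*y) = y^4 + y^3 - 14*y^2 - 32*y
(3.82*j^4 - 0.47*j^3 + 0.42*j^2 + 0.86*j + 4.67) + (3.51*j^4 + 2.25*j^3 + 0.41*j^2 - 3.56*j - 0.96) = 7.33*j^4 + 1.78*j^3 + 0.83*j^2 - 2.7*j + 3.71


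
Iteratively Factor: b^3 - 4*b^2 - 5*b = (b - 5)*(b^2 + b) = b*(b - 5)*(b + 1)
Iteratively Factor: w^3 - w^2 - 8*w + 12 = (w - 2)*(w^2 + w - 6) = (w - 2)^2*(w + 3)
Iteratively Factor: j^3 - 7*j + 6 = (j + 3)*(j^2 - 3*j + 2) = (j - 2)*(j + 3)*(j - 1)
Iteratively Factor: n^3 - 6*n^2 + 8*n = (n - 2)*(n^2 - 4*n) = n*(n - 2)*(n - 4)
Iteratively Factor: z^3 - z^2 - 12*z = (z)*(z^2 - z - 12) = z*(z - 4)*(z + 3)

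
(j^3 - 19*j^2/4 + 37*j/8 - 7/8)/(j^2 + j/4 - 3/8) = (8*j^3 - 38*j^2 + 37*j - 7)/(8*j^2 + 2*j - 3)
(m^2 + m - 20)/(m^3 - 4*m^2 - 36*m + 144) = (m + 5)/(m^2 - 36)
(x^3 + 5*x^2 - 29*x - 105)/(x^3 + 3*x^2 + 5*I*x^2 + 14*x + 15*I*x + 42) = (x^2 + 2*x - 35)/(x^2 + 5*I*x + 14)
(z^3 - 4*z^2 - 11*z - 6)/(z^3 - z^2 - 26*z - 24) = (z + 1)/(z + 4)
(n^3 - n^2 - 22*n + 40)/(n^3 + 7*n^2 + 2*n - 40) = (n - 4)/(n + 4)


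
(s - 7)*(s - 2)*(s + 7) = s^3 - 2*s^2 - 49*s + 98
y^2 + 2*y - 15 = (y - 3)*(y + 5)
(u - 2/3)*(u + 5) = u^2 + 13*u/3 - 10/3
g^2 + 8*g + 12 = (g + 2)*(g + 6)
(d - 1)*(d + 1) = d^2 - 1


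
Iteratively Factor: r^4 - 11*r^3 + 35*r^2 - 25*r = (r)*(r^3 - 11*r^2 + 35*r - 25) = r*(r - 1)*(r^2 - 10*r + 25) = r*(r - 5)*(r - 1)*(r - 5)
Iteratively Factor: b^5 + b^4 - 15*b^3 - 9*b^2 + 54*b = (b - 2)*(b^4 + 3*b^3 - 9*b^2 - 27*b) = b*(b - 2)*(b^3 + 3*b^2 - 9*b - 27) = b*(b - 2)*(b + 3)*(b^2 - 9) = b*(b - 3)*(b - 2)*(b + 3)*(b + 3)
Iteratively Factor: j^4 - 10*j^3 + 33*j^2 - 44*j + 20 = (j - 2)*(j^3 - 8*j^2 + 17*j - 10) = (j - 5)*(j - 2)*(j^2 - 3*j + 2) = (j - 5)*(j - 2)^2*(j - 1)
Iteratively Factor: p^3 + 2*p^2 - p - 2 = (p + 1)*(p^2 + p - 2) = (p - 1)*(p + 1)*(p + 2)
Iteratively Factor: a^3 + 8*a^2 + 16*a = (a + 4)*(a^2 + 4*a) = (a + 4)^2*(a)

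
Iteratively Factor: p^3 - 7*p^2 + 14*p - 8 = (p - 2)*(p^2 - 5*p + 4) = (p - 2)*(p - 1)*(p - 4)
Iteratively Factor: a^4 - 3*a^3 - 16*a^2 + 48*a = (a + 4)*(a^3 - 7*a^2 + 12*a) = (a - 4)*(a + 4)*(a^2 - 3*a) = a*(a - 4)*(a + 4)*(a - 3)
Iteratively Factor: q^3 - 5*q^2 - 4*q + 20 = (q - 5)*(q^2 - 4) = (q - 5)*(q - 2)*(q + 2)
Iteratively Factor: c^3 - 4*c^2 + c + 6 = (c - 2)*(c^2 - 2*c - 3) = (c - 3)*(c - 2)*(c + 1)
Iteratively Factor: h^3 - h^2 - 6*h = (h)*(h^2 - h - 6) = h*(h + 2)*(h - 3)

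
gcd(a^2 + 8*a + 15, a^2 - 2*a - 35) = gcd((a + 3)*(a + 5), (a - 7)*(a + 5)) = a + 5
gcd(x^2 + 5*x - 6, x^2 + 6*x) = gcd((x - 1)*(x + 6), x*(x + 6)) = x + 6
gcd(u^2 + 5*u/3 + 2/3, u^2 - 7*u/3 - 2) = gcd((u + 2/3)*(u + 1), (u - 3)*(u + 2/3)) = u + 2/3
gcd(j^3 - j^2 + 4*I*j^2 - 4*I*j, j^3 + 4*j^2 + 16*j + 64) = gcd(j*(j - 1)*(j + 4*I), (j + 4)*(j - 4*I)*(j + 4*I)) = j + 4*I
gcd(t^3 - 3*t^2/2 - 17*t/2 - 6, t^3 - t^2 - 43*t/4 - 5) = t - 4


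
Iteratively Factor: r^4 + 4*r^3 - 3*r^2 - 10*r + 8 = (r + 4)*(r^3 - 3*r + 2) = (r + 2)*(r + 4)*(r^2 - 2*r + 1) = (r - 1)*(r + 2)*(r + 4)*(r - 1)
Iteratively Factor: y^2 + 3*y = (y)*(y + 3)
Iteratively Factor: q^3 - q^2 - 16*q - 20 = (q + 2)*(q^2 - 3*q - 10) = (q + 2)^2*(q - 5)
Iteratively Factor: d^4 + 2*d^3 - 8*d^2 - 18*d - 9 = (d + 1)*(d^3 + d^2 - 9*d - 9) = (d - 3)*(d + 1)*(d^2 + 4*d + 3) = (d - 3)*(d + 1)*(d + 3)*(d + 1)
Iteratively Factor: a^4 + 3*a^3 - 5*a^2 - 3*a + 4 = (a + 4)*(a^3 - a^2 - a + 1) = (a + 1)*(a + 4)*(a^2 - 2*a + 1) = (a - 1)*(a + 1)*(a + 4)*(a - 1)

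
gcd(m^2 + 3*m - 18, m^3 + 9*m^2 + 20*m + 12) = m + 6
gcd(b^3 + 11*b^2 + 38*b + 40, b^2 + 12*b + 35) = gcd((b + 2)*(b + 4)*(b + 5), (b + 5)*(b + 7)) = b + 5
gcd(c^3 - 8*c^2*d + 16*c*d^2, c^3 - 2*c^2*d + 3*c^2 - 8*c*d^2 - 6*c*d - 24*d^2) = c - 4*d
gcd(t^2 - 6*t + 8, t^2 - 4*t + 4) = t - 2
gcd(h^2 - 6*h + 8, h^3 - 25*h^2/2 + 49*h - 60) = h - 4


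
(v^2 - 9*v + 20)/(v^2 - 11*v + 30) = (v - 4)/(v - 6)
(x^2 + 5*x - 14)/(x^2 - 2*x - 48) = (-x^2 - 5*x + 14)/(-x^2 + 2*x + 48)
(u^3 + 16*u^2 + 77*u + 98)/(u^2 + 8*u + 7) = (u^2 + 9*u + 14)/(u + 1)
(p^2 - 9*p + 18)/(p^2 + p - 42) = (p - 3)/(p + 7)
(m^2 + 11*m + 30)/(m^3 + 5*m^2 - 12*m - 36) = (m + 5)/(m^2 - m - 6)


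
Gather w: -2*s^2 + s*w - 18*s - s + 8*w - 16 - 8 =-2*s^2 - 19*s + w*(s + 8) - 24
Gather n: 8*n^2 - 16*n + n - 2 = 8*n^2 - 15*n - 2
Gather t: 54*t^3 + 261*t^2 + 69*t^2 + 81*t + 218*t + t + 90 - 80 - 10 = 54*t^3 + 330*t^2 + 300*t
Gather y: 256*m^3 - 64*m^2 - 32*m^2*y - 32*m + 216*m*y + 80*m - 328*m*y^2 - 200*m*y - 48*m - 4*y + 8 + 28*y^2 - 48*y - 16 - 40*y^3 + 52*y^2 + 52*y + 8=256*m^3 - 64*m^2 - 40*y^3 + y^2*(80 - 328*m) + y*(-32*m^2 + 16*m)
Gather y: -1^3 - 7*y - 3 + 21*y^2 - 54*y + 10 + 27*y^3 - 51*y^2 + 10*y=27*y^3 - 30*y^2 - 51*y + 6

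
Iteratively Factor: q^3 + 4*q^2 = (q)*(q^2 + 4*q) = q*(q + 4)*(q)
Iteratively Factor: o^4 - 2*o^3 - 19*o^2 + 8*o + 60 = (o - 5)*(o^3 + 3*o^2 - 4*o - 12) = (o - 5)*(o - 2)*(o^2 + 5*o + 6) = (o - 5)*(o - 2)*(o + 3)*(o + 2)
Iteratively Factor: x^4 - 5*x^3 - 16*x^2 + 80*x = (x - 5)*(x^3 - 16*x) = (x - 5)*(x + 4)*(x^2 - 4*x) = x*(x - 5)*(x + 4)*(x - 4)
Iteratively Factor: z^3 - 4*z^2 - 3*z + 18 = (z - 3)*(z^2 - z - 6) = (z - 3)^2*(z + 2)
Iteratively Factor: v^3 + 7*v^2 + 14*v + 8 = (v + 1)*(v^2 + 6*v + 8) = (v + 1)*(v + 2)*(v + 4)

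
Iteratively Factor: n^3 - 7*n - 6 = (n + 2)*(n^2 - 2*n - 3) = (n + 1)*(n + 2)*(n - 3)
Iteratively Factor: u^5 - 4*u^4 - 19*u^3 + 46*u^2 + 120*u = (u)*(u^4 - 4*u^3 - 19*u^2 + 46*u + 120) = u*(u - 5)*(u^3 + u^2 - 14*u - 24) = u*(u - 5)*(u + 3)*(u^2 - 2*u - 8) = u*(u - 5)*(u - 4)*(u + 3)*(u + 2)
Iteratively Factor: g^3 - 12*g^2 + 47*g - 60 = (g - 3)*(g^2 - 9*g + 20) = (g - 5)*(g - 3)*(g - 4)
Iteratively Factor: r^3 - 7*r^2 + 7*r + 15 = (r - 5)*(r^2 - 2*r - 3) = (r - 5)*(r + 1)*(r - 3)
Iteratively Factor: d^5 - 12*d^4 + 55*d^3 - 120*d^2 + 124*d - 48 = (d - 1)*(d^4 - 11*d^3 + 44*d^2 - 76*d + 48) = (d - 4)*(d - 1)*(d^3 - 7*d^2 + 16*d - 12) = (d - 4)*(d - 3)*(d - 1)*(d^2 - 4*d + 4) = (d - 4)*(d - 3)*(d - 2)*(d - 1)*(d - 2)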